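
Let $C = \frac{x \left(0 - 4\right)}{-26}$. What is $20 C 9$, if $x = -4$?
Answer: $- \frac{1440}{13} \approx -110.77$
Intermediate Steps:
$C = - \frac{8}{13}$ ($C = \frac{\left(-4\right) \left(0 - 4\right)}{-26} = \left(-4\right) \left(-4\right) \left(- \frac{1}{26}\right) = 16 \left(- \frac{1}{26}\right) = - \frac{8}{13} \approx -0.61539$)
$20 C 9 = 20 \left(- \frac{8}{13}\right) 9 = \left(- \frac{160}{13}\right) 9 = - \frac{1440}{13}$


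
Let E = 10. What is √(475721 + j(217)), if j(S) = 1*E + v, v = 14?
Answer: √475745 ≈ 689.74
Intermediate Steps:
j(S) = 24 (j(S) = 1*10 + 14 = 10 + 14 = 24)
√(475721 + j(217)) = √(475721 + 24) = √475745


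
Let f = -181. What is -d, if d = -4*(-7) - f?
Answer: -209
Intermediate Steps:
d = 209 (d = -4*(-7) - 1*(-181) = 28 + 181 = 209)
-d = -1*209 = -209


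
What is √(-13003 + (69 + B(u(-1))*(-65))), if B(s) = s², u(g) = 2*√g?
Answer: I*√12674 ≈ 112.58*I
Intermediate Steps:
√(-13003 + (69 + B(u(-1))*(-65))) = √(-13003 + (69 + (2*√(-1))²*(-65))) = √(-13003 + (69 + (2*I)²*(-65))) = √(-13003 + (69 - 4*(-65))) = √(-13003 + (69 + 260)) = √(-13003 + 329) = √(-12674) = I*√12674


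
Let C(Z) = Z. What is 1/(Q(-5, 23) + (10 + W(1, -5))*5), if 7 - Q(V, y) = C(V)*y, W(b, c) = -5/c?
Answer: 1/177 ≈ 0.0056497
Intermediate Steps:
Q(V, y) = 7 - V*y
1/(Q(-5, 23) + (10 + W(1, -5))*5) = 1/((7 - 1*(-5)*23) + (10 - 5/(-5))*5) = 1/((7 + 115) + (10 - 5*(-1/5))*5) = 1/(122 + (10 + 1)*5) = 1/(122 + 11*5) = 1/(122 + 55) = 1/177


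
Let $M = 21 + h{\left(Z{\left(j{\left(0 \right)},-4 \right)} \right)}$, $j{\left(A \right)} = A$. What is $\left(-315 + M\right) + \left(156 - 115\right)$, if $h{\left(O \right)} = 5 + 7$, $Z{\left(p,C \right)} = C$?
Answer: $-241$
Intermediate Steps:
$h{\left(O \right)} = 12$
$M = 33$ ($M = 21 + 12 = 33$)
$\left(-315 + M\right) + \left(156 - 115\right) = \left(-315 + 33\right) + \left(156 - 115\right) = -282 + \left(156 - 115\right) = -282 + 41 = -241$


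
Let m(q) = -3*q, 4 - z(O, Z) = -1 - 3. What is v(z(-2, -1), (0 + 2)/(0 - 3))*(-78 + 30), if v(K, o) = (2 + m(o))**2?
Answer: -768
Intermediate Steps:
z(O, Z) = 8 (z(O, Z) = 4 - (-1 - 3) = 4 - 1*(-4) = 4 + 4 = 8)
v(K, o) = (2 - 3*o)**2
v(z(-2, -1), (0 + 2)/(0 - 3))*(-78 + 30) = (-2 + 3*((0 + 2)/(0 - 3)))**2*(-78 + 30) = (-2 + 3*(2/(-3)))**2*(-48) = (-2 + 3*(2*(-1/3)))**2*(-48) = (-2 + 3*(-2/3))**2*(-48) = (-2 - 2)**2*(-48) = (-4)**2*(-48) = 16*(-48) = -768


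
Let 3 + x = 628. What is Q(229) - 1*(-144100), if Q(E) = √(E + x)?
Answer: 144100 + √854 ≈ 1.4413e+5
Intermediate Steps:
x = 625 (x = -3 + 628 = 625)
Q(E) = √(625 + E) (Q(E) = √(E + 625) = √(625 + E))
Q(229) - 1*(-144100) = √(625 + 229) - 1*(-144100) = √854 + 144100 = 144100 + √854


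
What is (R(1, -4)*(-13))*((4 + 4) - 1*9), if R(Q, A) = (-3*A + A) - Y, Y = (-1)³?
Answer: 117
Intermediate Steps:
Y = -1
R(Q, A) = 1 - 2*A (R(Q, A) = (-3*A + A) - 1*(-1) = -2*A + 1 = 1 - 2*A)
(R(1, -4)*(-13))*((4 + 4) - 1*9) = ((1 - 2*(-4))*(-13))*((4 + 4) - 1*9) = ((1 + 8)*(-13))*(8 - 9) = (9*(-13))*(-1) = -117*(-1) = 117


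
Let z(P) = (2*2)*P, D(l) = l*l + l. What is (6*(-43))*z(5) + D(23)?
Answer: -4608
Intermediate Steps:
D(l) = l + l² (D(l) = l² + l = l + l²)
z(P) = 4*P
(6*(-43))*z(5) + D(23) = (6*(-43))*(4*5) + 23*(1 + 23) = -258*20 + 23*24 = -5160 + 552 = -4608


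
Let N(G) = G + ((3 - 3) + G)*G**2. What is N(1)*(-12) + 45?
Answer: 21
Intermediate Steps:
N(G) = G + G**3 (N(G) = G + (0 + G)*G**2 = G + G*G**2 = G + G**3)
N(1)*(-12) + 45 = (1 + 1**3)*(-12) + 45 = (1 + 1)*(-12) + 45 = 2*(-12) + 45 = -24 + 45 = 21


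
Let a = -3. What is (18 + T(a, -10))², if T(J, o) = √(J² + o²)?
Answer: (18 + √109)² ≈ 808.85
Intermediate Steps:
(18 + T(a, -10))² = (18 + √((-3)² + (-10)²))² = (18 + √(9 + 100))² = (18 + √109)²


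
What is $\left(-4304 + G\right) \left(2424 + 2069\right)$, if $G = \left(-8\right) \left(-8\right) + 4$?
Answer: $-19032348$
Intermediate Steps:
$G = 68$ ($G = 64 + 4 = 68$)
$\left(-4304 + G\right) \left(2424 + 2069\right) = \left(-4304 + 68\right) \left(2424 + 2069\right) = \left(-4236\right) 4493 = -19032348$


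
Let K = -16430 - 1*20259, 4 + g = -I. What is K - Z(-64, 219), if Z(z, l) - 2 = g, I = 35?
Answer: -36652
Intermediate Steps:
g = -39 (g = -4 - 1*35 = -4 - 35 = -39)
Z(z, l) = -37 (Z(z, l) = 2 - 39 = -37)
K = -36689 (K = -16430 - 20259 = -36689)
K - Z(-64, 219) = -36689 - 1*(-37) = -36689 + 37 = -36652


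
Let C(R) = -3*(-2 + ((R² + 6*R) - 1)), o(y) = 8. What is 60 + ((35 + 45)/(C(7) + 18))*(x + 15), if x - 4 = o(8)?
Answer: 2100/41 ≈ 51.219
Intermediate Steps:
x = 12 (x = 4 + 8 = 12)
C(R) = 9 - 18*R - 3*R² (C(R) = -3*(-2 + (-1 + R² + 6*R)) = -3*(-3 + R² + 6*R) = 9 - 18*R - 3*R²)
60 + ((35 + 45)/(C(7) + 18))*(x + 15) = 60 + ((35 + 45)/((9 - 18*7 - 3*7²) + 18))*(12 + 15) = 60 + (80/((9 - 126 - 3*49) + 18))*27 = 60 + (80/((9 - 126 - 147) + 18))*27 = 60 + (80/(-264 + 18))*27 = 60 + (80/(-246))*27 = 60 + (80*(-1/246))*27 = 60 - 40/123*27 = 60 - 360/41 = 2100/41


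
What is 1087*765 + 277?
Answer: 831832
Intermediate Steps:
1087*765 + 277 = 831555 + 277 = 831832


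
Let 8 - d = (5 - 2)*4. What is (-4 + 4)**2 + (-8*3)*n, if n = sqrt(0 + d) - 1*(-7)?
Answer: -168 - 48*I ≈ -168.0 - 48.0*I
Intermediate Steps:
d = -4 (d = 8 - (5 - 2)*4 = 8 - 3*4 = 8 - 1*12 = 8 - 12 = -4)
n = 7 + 2*I (n = sqrt(0 - 4) - 1*(-7) = sqrt(-4) + 7 = 2*I + 7 = 7 + 2*I ≈ 7.0 + 2.0*I)
(-4 + 4)**2 + (-8*3)*n = (-4 + 4)**2 + (-8*3)*(7 + 2*I) = 0**2 - 24*(7 + 2*I) = 0 + (-168 - 48*I) = -168 - 48*I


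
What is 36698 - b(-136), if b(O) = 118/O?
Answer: 2495523/68 ≈ 36699.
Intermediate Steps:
36698 - b(-136) = 36698 - 118/(-136) = 36698 - 118*(-1)/136 = 36698 - 1*(-59/68) = 36698 + 59/68 = 2495523/68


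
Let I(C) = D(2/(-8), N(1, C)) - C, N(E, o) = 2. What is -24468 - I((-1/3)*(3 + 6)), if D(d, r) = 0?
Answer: -24471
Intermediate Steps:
I(C) = -C (I(C) = 0 - C = -C)
-24468 - I((-1/3)*(3 + 6)) = -24468 - (-1)*(-1/3)*(3 + 6) = -24468 - (-1)*-1*⅓*9 = -24468 - (-1)*(-⅓*9) = -24468 - (-1)*(-3) = -24468 - 1*3 = -24468 - 3 = -24471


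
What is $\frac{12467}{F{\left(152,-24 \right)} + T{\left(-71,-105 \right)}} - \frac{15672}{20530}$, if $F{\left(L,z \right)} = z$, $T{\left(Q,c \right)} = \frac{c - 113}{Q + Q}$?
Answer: $- \frac{363945401}{654907} \approx -555.72$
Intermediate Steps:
$T{\left(Q,c \right)} = \frac{-113 + c}{2 Q}$
$\frac{12467}{F{\left(152,-24 \right)} + T{\left(-71,-105 \right)}} - \frac{15672}{20530} = \frac{12467}{-24 + \frac{-113 - 105}{2 \left(-71\right)}} - \frac{15672}{20530} = \frac{12467}{-24 + \frac{1}{2} \left(- \frac{1}{71}\right) \left(-218\right)} - \frac{7836}{10265} = \frac{12467}{-24 + \frac{109}{71}} - \frac{7836}{10265} = \frac{12467}{- \frac{1595}{71}} - \frac{7836}{10265} = 12467 \left(- \frac{71}{1595}\right) - \frac{7836}{10265} = - \frac{885157}{1595} - \frac{7836}{10265} = - \frac{363945401}{654907}$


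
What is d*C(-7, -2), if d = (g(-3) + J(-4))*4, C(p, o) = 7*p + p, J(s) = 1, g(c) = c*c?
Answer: -2240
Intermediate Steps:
g(c) = c²
C(p, o) = 8*p
d = 40 (d = ((-3)² + 1)*4 = (9 + 1)*4 = 10*4 = 40)
d*C(-7, -2) = 40*(8*(-7)) = 40*(-56) = -2240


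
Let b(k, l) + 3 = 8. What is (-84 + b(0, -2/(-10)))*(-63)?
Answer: 4977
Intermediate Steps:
b(k, l) = 5 (b(k, l) = -3 + 8 = 5)
(-84 + b(0, -2/(-10)))*(-63) = (-84 + 5)*(-63) = -79*(-63) = 4977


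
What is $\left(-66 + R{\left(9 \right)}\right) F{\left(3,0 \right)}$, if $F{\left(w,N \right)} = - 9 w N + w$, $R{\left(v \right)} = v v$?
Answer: $45$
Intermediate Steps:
$R{\left(v \right)} = v^{2}$
$F{\left(w,N \right)} = w - 9 N w$ ($F{\left(w,N \right)} = - 9 N w + w = w - 9 N w$)
$\left(-66 + R{\left(9 \right)}\right) F{\left(3,0 \right)} = \left(-66 + 9^{2}\right) 3 \left(1 - 0\right) = \left(-66 + 81\right) 3 \left(1 + 0\right) = 15 \cdot 3 \cdot 1 = 15 \cdot 3 = 45$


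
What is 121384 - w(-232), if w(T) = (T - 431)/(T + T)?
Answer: 56321513/464 ≈ 1.2138e+5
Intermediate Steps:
w(T) = (-431 + T)/(2*T) (w(T) = (-431 + T)/((2*T)) = (-431 + T)*(1/(2*T)) = (-431 + T)/(2*T))
121384 - w(-232) = 121384 - (-431 - 232)/(2*(-232)) = 121384 - (-1)*(-663)/(2*232) = 121384 - 1*663/464 = 121384 - 663/464 = 56321513/464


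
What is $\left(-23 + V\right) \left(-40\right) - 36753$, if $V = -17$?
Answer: $-35153$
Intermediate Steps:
$\left(-23 + V\right) \left(-40\right) - 36753 = \left(-23 - 17\right) \left(-40\right) - 36753 = \left(-40\right) \left(-40\right) - 36753 = 1600 - 36753 = -35153$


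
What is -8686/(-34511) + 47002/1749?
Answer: 1637277836/60359739 ≈ 27.125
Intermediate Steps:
-8686/(-34511) + 47002/1749 = -8686*(-1/34511) + 47002*(1/1749) = 8686/34511 + 47002/1749 = 1637277836/60359739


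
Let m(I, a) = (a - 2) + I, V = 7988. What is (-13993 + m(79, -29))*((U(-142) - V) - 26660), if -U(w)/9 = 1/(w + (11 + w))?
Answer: 43968096925/91 ≈ 4.8317e+8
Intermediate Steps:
m(I, a) = -2 + I + a (m(I, a) = (-2 + a) + I = -2 + I + a)
U(w) = -9/(11 + 2*w) (U(w) = -9/(w + (11 + w)) = -9/(11 + 2*w))
(-13993 + m(79, -29))*((U(-142) - V) - 26660) = (-13993 + (-2 + 79 - 29))*((-9/(11 + 2*(-142)) - 1*7988) - 26660) = (-13993 + 48)*((-9/(11 - 284) - 7988) - 26660) = -13945*((-9/(-273) - 7988) - 26660) = -13945*((-9*(-1/273) - 7988) - 26660) = -13945*((3/91 - 7988) - 26660) = -13945*(-726905/91 - 26660) = -13945*(-3152965/91) = 43968096925/91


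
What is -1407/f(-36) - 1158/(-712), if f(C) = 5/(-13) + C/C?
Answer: -1626741/712 ≈ -2284.8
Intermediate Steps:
f(C) = 8/13 (f(C) = 5*(-1/13) + 1 = -5/13 + 1 = 8/13)
-1407/f(-36) - 1158/(-712) = -1407/8/13 - 1158/(-712) = -1407*13/8 - 1158*(-1/712) = -18291/8 + 579/356 = -1626741/712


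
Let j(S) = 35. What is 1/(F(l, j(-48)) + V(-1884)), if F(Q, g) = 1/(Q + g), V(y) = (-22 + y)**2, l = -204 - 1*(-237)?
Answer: 68/247032849 ≈ 2.7527e-7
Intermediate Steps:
l = 33 (l = -204 + 237 = 33)
1/(F(l, j(-48)) + V(-1884)) = 1/(1/(33 + 35) + (-22 - 1884)**2) = 1/(1/68 + (-1906)**2) = 1/(1/68 + 3632836) = 1/(247032849/68) = 68/247032849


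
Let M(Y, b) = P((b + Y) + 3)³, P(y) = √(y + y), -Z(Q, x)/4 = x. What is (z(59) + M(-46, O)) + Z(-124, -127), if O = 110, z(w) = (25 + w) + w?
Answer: 651 + 134*√134 ≈ 2202.2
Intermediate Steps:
Z(Q, x) = -4*x
P(y) = √2*√y (P(y) = √(2*y) = √2*√y)
z(w) = 25 + 2*w
M(Y, b) = 2*√2*(3 + Y + b)^(3/2) (M(Y, b) = (√2*√((b + Y) + 3))³ = (√2*√((Y + b) + 3))³ = (√2*√(3 + Y + b))³ = 2*√2*(3 + Y + b)^(3/2))
(z(59) + M(-46, O)) + Z(-124, -127) = ((25 + 2*59) + 2*√2*(3 - 46 + 110)^(3/2)) - 4*(-127) = ((25 + 118) + 2*√2*67^(3/2)) + 508 = (143 + 2*√2*(67*√67)) + 508 = (143 + 134*√134) + 508 = 651 + 134*√134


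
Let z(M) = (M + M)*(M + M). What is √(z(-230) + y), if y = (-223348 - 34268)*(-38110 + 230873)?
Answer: 4*I*√3103663838 ≈ 2.2284e+5*I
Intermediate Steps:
y = -49658833008 (y = -257616*192763 = -49658833008)
z(M) = 4*M² (z(M) = (2*M)*(2*M) = 4*M²)
√(z(-230) + y) = √(4*(-230)² - 49658833008) = √(4*52900 - 49658833008) = √(211600 - 49658833008) = √(-49658621408) = 4*I*√3103663838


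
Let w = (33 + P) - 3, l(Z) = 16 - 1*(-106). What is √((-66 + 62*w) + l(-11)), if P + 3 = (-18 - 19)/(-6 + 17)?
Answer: 4*√11506/11 ≈ 39.006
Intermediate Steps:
P = -70/11 (P = -3 + (-18 - 19)/(-6 + 17) = -3 - 37/11 = -70/11 ≈ -6.3636)
l(Z) = 122 (l(Z) = 16 + 106 = 122)
w = 260/11 (w = (33 - 70/11) - 3 = 293/11 - 3 = 260/11 ≈ 23.636)
√((-66 + 62*w) + l(-11)) = √((-66 + 62*(260/11)) + 122) = √((-66 + 16120/11) + 122) = √(15394/11 + 122) = √(16736/11) = 4*√11506/11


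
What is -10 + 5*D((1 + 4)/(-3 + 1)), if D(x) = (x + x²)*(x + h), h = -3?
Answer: -905/8 ≈ -113.13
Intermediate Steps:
D(x) = (-3 + x)*(x + x²) (D(x) = (x + x²)*(x - 3) = (x + x²)*(-3 + x) = (-3 + x)*(x + x²))
-10 + 5*D((1 + 4)/(-3 + 1)) = -10 + 5*(((1 + 4)/(-3 + 1))*(-3 + ((1 + 4)/(-3 + 1))² - 2*(1 + 4)/(-3 + 1))) = -10 + 5*((5/(-2))*(-3 + (5/(-2))² - 10/(-2))) = -10 + 5*((5*(-½))*(-3 + (5*(-½))² - 10*(-1)/2)) = -10 + 5*(-5*(-3 + (-5/2)² - 2*(-5/2))/2) = -10 + 5*(-5*(-3 + 25/4 + 5)/2) = -10 + 5*(-5/2*33/4) = -10 + 5*(-165/8) = -10 - 825/8 = -905/8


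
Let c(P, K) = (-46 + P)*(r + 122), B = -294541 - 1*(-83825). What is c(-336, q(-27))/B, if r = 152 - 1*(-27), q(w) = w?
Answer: 57491/105358 ≈ 0.54567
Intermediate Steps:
r = 179 (r = 152 + 27 = 179)
B = -210716 (B = -294541 + 83825 = -210716)
c(P, K) = -13846 + 301*P (c(P, K) = (-46 + P)*(179 + 122) = (-46 + P)*301 = -13846 + 301*P)
c(-336, q(-27))/B = (-13846 + 301*(-336))/(-210716) = (-13846 - 101136)*(-1/210716) = -114982*(-1/210716) = 57491/105358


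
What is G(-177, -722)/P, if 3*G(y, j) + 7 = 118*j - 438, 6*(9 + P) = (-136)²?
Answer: -85641/9221 ≈ -9.2876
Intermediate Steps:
P = 9221/3 (P = -9 + (⅙)*(-136)² = -9 + (⅙)*18496 = -9 + 9248/3 = 9221/3 ≈ 3073.7)
G(y, j) = -445/3 + 118*j/3 (G(y, j) = -7/3 + (118*j - 438)/3 = -7/3 + (-438 + 118*j)/3 = -7/3 + (-146 + 118*j/3) = -445/3 + 118*j/3)
G(-177, -722)/P = (-445/3 + (118/3)*(-722))/(9221/3) = (-445/3 - 85196/3)*(3/9221) = -28547*3/9221 = -85641/9221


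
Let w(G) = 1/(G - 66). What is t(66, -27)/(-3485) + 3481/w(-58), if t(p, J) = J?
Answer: -1504279313/3485 ≈ -4.3164e+5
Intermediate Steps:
w(G) = 1/(-66 + G)
t(66, -27)/(-3485) + 3481/w(-58) = -27/(-3485) + 3481/(1/(-66 - 58)) = -27*(-1/3485) + 3481/(1/(-124)) = 27/3485 + 3481/(-1/124) = 27/3485 + 3481*(-124) = 27/3485 - 431644 = -1504279313/3485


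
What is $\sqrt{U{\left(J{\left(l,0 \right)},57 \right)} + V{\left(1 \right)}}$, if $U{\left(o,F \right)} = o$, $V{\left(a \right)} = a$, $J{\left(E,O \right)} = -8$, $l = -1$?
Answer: $i \sqrt{7} \approx 2.6458 i$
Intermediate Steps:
$\sqrt{U{\left(J{\left(l,0 \right)},57 \right)} + V{\left(1 \right)}} = \sqrt{-8 + 1} = \sqrt{-7} = i \sqrt{7}$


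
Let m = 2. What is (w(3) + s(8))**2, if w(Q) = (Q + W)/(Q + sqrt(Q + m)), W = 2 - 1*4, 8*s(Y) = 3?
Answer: 101/64 - 9*sqrt(5)/16 ≈ 0.32034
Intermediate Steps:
s(Y) = 3/8 (s(Y) = (1/8)*3 = 3/8)
W = -2 (W = 2 - 4 = -2)
w(Q) = (-2 + Q)/(Q + sqrt(2 + Q)) (w(Q) = (Q - 2)/(Q + sqrt(Q + 2)) = (-2 + Q)/(Q + sqrt(2 + Q)))
(w(3) + s(8))**2 = ((-2 + 3)/(3 + sqrt(2 + 3)) + 3/8)**2 = (1/(3 + sqrt(5)) + 3/8)**2 = (3/8 + 1/(3 + sqrt(5)))**2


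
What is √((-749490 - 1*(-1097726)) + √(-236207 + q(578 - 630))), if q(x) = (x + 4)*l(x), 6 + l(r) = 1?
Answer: √(348236 + I*√235967) ≈ 590.12 + 0.412*I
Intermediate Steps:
l(r) = -5 (l(r) = -6 + 1 = -5)
q(x) = -20 - 5*x (q(x) = (x + 4)*(-5) = (4 + x)*(-5) = -20 - 5*x)
√((-749490 - 1*(-1097726)) + √(-236207 + q(578 - 630))) = √((-749490 - 1*(-1097726)) + √(-236207 + (-20 - 5*(578 - 630)))) = √((-749490 + 1097726) + √(-236207 + (-20 - 5*(-52)))) = √(348236 + √(-236207 + (-20 + 260))) = √(348236 + √(-236207 + 240)) = √(348236 + √(-235967)) = √(348236 + I*√235967)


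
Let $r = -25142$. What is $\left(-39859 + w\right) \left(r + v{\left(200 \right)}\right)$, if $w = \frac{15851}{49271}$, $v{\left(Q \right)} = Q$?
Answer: $\frac{48983018587596}{49271} \approx 9.9416 \cdot 10^{8}$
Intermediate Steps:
$w = \frac{15851}{49271}$ ($w = 15851 \cdot \frac{1}{49271} = \frac{15851}{49271} \approx 0.32171$)
$\left(-39859 + w\right) \left(r + v{\left(200 \right)}\right) = \left(-39859 + \frac{15851}{49271}\right) \left(-25142 + 200\right) = \left(- \frac{1963876938}{49271}\right) \left(-24942\right) = \frac{48983018587596}{49271}$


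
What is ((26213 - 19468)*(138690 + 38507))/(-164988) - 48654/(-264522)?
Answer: -52691169629863/7273825956 ≈ -7243.9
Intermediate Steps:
((26213 - 19468)*(138690 + 38507))/(-164988) - 48654/(-264522) = (6745*177197)*(-1/164988) - 48654*(-1/264522) = 1195193765*(-1/164988) + 8109/44087 = -1195193765/164988 + 8109/44087 = -52691169629863/7273825956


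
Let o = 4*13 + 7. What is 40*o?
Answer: 2360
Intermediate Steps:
o = 59 (o = 52 + 7 = 59)
40*o = 40*59 = 2360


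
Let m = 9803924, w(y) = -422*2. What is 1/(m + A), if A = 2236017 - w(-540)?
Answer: 1/12040785 ≈ 8.3051e-8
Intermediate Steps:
w(y) = -844
A = 2236861 (A = 2236017 - 1*(-844) = 2236017 + 844 = 2236861)
1/(m + A) = 1/(9803924 + 2236861) = 1/12040785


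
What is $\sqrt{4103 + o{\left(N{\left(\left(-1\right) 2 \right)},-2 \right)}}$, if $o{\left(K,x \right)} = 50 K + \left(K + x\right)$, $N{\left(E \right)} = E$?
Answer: $\sqrt{3999} \approx 63.238$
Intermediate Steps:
$o{\left(K,x \right)} = x + 51 K$
$\sqrt{4103 + o{\left(N{\left(\left(-1\right) 2 \right)},-2 \right)}} = \sqrt{4103 + \left(-2 + 51 \left(\left(-1\right) 2\right)\right)} = \sqrt{4103 + \left(-2 + 51 \left(-2\right)\right)} = \sqrt{4103 - 104} = \sqrt{3999}$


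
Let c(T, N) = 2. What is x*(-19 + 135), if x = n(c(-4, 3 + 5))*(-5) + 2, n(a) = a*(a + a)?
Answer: -4408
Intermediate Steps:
n(a) = 2*a² (n(a) = a*(2*a) = 2*a²)
x = -38 (x = (2*2²)*(-5) + 2 = (2*4)*(-5) + 2 = 8*(-5) + 2 = -40 + 2 = -38)
x*(-19 + 135) = -38*(-19 + 135) = -38*116 = -4408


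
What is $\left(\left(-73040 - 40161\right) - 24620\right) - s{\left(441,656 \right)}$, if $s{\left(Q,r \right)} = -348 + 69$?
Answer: $-137542$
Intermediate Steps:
$s{\left(Q,r \right)} = -279$
$\left(\left(-73040 - 40161\right) - 24620\right) - s{\left(441,656 \right)} = \left(\left(-73040 - 40161\right) - 24620\right) - -279 = \left(-113201 - 24620\right) + 279 = -137821 + 279 = -137542$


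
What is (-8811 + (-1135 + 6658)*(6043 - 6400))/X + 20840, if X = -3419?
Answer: 73232482/3419 ≈ 21419.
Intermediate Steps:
(-8811 + (-1135 + 6658)*(6043 - 6400))/X + 20840 = (-8811 + (-1135 + 6658)*(6043 - 6400))/(-3419) + 20840 = (-8811 + 5523*(-357))*(-1/3419) + 20840 = (-8811 - 1971711)*(-1/3419) + 20840 = -1980522*(-1/3419) + 20840 = 1980522/3419 + 20840 = 73232482/3419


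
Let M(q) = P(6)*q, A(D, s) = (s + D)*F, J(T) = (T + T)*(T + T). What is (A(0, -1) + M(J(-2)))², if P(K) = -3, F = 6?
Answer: 2916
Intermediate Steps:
J(T) = 4*T² (J(T) = (2*T)*(2*T) = 4*T²)
A(D, s) = 6*D + 6*s (A(D, s) = (s + D)*6 = (D + s)*6 = 6*D + 6*s)
M(q) = -3*q
(A(0, -1) + M(J(-2)))² = ((6*0 + 6*(-1)) - 12*(-2)²)² = ((0 - 6) - 12*4)² = (-6 - 3*16)² = (-6 - 48)² = (-54)² = 2916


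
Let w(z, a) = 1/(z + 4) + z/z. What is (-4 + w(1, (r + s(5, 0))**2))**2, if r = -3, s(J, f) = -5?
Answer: 196/25 ≈ 7.8400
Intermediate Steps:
w(z, a) = 1 + 1/(4 + z) (w(z, a) = 1/(4 + z) + 1 = 1 + 1/(4 + z))
(-4 + w(1, (r + s(5, 0))**2))**2 = (-4 + (5 + 1)/(4 + 1))**2 = (-4 + 6/5)**2 = (-14/5)**2 = 196/25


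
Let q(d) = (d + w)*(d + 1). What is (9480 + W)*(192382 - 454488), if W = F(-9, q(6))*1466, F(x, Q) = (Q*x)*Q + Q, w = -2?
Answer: 2698005934208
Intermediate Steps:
q(d) = (1 + d)*(-2 + d) (q(d) = (d - 2)*(d + 1) = (-2 + d)*(1 + d) = (1 + d)*(-2 + d))
F(x, Q) = Q + x*Q² (F(x, Q) = x*Q² + Q = Q + x*Q²)
W = -10303048 (W = ((-2 + 6² - 1*6)*(1 + (-2 + 6² - 1*6)*(-9)))*1466 = ((-2 + 36 - 6)*(1 + (-2 + 36 - 6)*(-9)))*1466 = (28*(1 + 28*(-9)))*1466 = (28*(1 - 252))*1466 = (28*(-251))*1466 = -7028*1466 = -10303048)
(9480 + W)*(192382 - 454488) = (9480 - 10303048)*(192382 - 454488) = -10293568*(-262106) = 2698005934208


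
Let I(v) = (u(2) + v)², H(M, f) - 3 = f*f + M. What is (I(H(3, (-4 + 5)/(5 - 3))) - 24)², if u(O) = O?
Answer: 497025/256 ≈ 1941.5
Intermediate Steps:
H(M, f) = 3 + M + f² (H(M, f) = 3 + (f*f + M) = 3 + (f² + M) = 3 + (M + f²) = 3 + M + f²)
I(v) = (2 + v)²
(I(H(3, (-4 + 5)/(5 - 3))) - 24)² = ((2 + (3 + 3 + ((-4 + 5)/(5 - 3))²))² - 24)² = ((2 + (3 + 3 + (1/2)²))² - 24)² = ((2 + (3 + 3 + (1*(½))²))² - 24)² = ((2 + (3 + 3 + (½)²))² - 24)² = ((2 + (3 + 3 + ¼))² - 24)² = ((2 + 25/4)² - 24)² = ((33/4)² - 24)² = (1089/16 - 24)² = (705/16)² = 497025/256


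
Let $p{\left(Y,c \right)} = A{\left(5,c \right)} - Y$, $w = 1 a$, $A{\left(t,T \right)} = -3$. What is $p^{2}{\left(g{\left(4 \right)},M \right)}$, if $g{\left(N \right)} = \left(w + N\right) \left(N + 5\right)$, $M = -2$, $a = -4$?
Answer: $9$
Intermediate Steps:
$w = -4$ ($w = 1 \left(-4\right) = -4$)
$g{\left(N \right)} = \left(-4 + N\right) \left(5 + N\right)$ ($g{\left(N \right)} = \left(-4 + N\right) \left(N + 5\right) = \left(-4 + N\right) \left(5 + N\right)$)
$p{\left(Y,c \right)} = -3 - Y$
$p^{2}{\left(g{\left(4 \right)},M \right)} = \left(-3 - \left(-20 + 4 + 4^{2}\right)\right)^{2} = \left(-3 - \left(-20 + 4 + 16\right)\right)^{2} = \left(-3 - 0\right)^{2} = \left(-3 + 0\right)^{2} = \left(-3\right)^{2} = 9$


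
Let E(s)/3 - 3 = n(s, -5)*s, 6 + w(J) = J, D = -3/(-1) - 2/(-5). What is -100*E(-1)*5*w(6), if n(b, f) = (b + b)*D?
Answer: 0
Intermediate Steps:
D = 17/5 (D = -3*(-1) - 2*(-1/5) = 3 + 2/5 = 17/5 ≈ 3.4000)
w(J) = -6 + J
n(b, f) = 34*b/5 (n(b, f) = (b + b)*(17/5) = (2*b)*(17/5) = 34*b/5)
E(s) = 9 + 102*s**2/5 (E(s) = 9 + 3*((34*s/5)*s) = 9 + 3*(34*s**2/5) = 9 + 102*s**2/5)
-100*E(-1)*5*w(6) = -100*(9 + (102/5)*(-1)**2)*5*(-6 + 6) = -100*(9 + (102/5)*1)*5*0 = -100*(9 + 102/5)*5*0 = -100*(147/5)*5*0 = -14700*0 = -100*0 = 0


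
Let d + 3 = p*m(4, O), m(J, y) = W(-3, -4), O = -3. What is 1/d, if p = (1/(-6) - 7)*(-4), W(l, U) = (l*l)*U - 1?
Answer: -3/3191 ≈ -0.00094014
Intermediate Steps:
W(l, U) = -1 + U*l**2 (W(l, U) = l**2*U - 1 = U*l**2 - 1 = -1 + U*l**2)
m(J, y) = -37 (m(J, y) = -1 - 4*(-3)**2 = -1 - 4*9 = -1 - 36 = -37)
p = 86/3 (p = (-1/6 - 7)*(-4) = -43/6*(-4) = 86/3 ≈ 28.667)
d = -3191/3 (d = -3 + (86/3)*(-37) = -3 - 3182/3 = -3191/3 ≈ -1063.7)
1/d = 1/(-3191/3) = -3/3191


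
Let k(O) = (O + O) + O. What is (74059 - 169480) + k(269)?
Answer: -94614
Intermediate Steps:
k(O) = 3*O (k(O) = 2*O + O = 3*O)
(74059 - 169480) + k(269) = (74059 - 169480) + 3*269 = -95421 + 807 = -94614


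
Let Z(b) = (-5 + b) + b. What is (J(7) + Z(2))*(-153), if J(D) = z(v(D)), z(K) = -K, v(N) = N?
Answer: 1224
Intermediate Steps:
Z(b) = -5 + 2*b
J(D) = -D
(J(7) + Z(2))*(-153) = (-1*7 + (-5 + 2*2))*(-153) = (-7 + (-5 + 4))*(-153) = (-7 - 1)*(-153) = -8*(-153) = 1224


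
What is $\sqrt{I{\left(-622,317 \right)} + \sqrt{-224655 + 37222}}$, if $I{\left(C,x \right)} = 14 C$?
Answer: $\sqrt{-8708 + i \sqrt{187433}} \approx 2.319 + 93.345 i$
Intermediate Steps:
$\sqrt{I{\left(-622,317 \right)} + \sqrt{-224655 + 37222}} = \sqrt{14 \left(-622\right) + \sqrt{-224655 + 37222}} = \sqrt{-8708 + \sqrt{-187433}} = \sqrt{-8708 + i \sqrt{187433}}$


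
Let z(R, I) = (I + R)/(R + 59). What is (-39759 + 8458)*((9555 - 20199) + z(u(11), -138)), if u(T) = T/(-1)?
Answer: 15996720361/48 ≈ 3.3326e+8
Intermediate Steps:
u(T) = -T (u(T) = T*(-1) = -T)
z(R, I) = (I + R)/(59 + R)
(-39759 + 8458)*((9555 - 20199) + z(u(11), -138)) = (-39759 + 8458)*((9555 - 20199) + (-138 - 1*11)/(59 - 1*11)) = -31301*(-10644 + (-138 - 11)/(59 - 11)) = -31301*(-10644 - 149/48) = -31301*(-511061/48) = 15996720361/48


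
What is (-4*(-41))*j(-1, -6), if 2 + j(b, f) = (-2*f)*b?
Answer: -2296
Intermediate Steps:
j(b, f) = -2 - 2*b*f (j(b, f) = -2 + (-2*f)*b = -2 - 2*b*f)
(-4*(-41))*j(-1, -6) = (-4*(-41))*(-2 - 2*(-1)*(-6)) = 164*(-2 - 12) = 164*(-14) = -2296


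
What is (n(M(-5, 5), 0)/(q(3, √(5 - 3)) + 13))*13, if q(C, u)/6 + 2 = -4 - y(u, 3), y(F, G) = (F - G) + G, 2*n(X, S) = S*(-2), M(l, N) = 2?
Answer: 0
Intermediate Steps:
n(X, S) = -S (n(X, S) = (S*(-2))/2 = (-2*S)/2 = -S)
y(F, G) = F
q(C, u) = -36 - 6*u (q(C, u) = -12 + 6*(-4 - u) = -12 + (-24 - 6*u) = -36 - 6*u)
(n(M(-5, 5), 0)/(q(3, √(5 - 3)) + 13))*13 = ((-1*0)/((-36 - 6*√(5 - 3)) + 13))*13 = (0/((-36 - 6*√2) + 13))*13 = (0/(-23 - 6*√2))*13 = 0*13 = 0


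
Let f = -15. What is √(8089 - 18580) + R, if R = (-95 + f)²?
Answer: 12100 + I*√10491 ≈ 12100.0 + 102.43*I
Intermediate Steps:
R = 12100 (R = (-95 - 15)² = (-110)² = 12100)
√(8089 - 18580) + R = √(8089 - 18580) + 12100 = √(-10491) + 12100 = I*√10491 + 12100 = 12100 + I*√10491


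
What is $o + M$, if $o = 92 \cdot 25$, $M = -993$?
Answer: $1307$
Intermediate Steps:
$o = 2300$
$o + M = 2300 - 993 = 1307$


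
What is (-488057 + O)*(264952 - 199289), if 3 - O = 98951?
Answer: -38544509315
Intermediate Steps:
O = -98948 (O = 3 - 1*98951 = 3 - 98951 = -98948)
(-488057 + O)*(264952 - 199289) = (-488057 - 98948)*(264952 - 199289) = -587005*65663 = -38544509315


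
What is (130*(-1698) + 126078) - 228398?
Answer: -323060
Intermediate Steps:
(130*(-1698) + 126078) - 228398 = (-220740 + 126078) - 228398 = -94662 - 228398 = -323060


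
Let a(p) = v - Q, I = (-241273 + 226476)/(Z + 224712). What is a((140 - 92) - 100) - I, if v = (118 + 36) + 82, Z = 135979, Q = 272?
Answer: -12970079/360691 ≈ -35.959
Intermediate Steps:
v = 236 (v = 154 + 82 = 236)
I = -14797/360691 (I = (-241273 + 226476)/(135979 + 224712) = -14797/360691 ≈ -0.041024)
a(p) = -36 (a(p) = 236 - 1*272 = 236 - 272 = -36)
a((140 - 92) - 100) - I = -36 - 1*(-14797/360691) = -36 + 14797/360691 = -12970079/360691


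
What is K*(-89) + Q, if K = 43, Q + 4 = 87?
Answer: -3744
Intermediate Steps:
Q = 83 (Q = -4 + 87 = 83)
K*(-89) + Q = 43*(-89) + 83 = -3827 + 83 = -3744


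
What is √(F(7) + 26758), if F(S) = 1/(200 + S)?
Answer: √127394861/69 ≈ 163.58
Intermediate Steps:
√(F(7) + 26758) = √(1/(200 + 7) + 26758) = √(1/207 + 26758) = √(5538907/207) = √127394861/69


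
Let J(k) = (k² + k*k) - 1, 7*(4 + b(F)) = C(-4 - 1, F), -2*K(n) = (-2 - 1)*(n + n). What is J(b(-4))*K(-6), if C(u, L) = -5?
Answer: -38322/49 ≈ -782.08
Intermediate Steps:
K(n) = 3*n (K(n) = -(-2 - 1)*(n + n)/2 = -(-3)*2*n/2 = -(-3)*n = 3*n)
b(F) = -33/7 (b(F) = -4 + (⅐)*(-5) = -4 - 5/7 = -33/7)
J(k) = -1 + 2*k² (J(k) = (k² + k²) - 1 = 2*k² - 1 = -1 + 2*k²)
J(b(-4))*K(-6) = (-1 + 2*(-33/7)²)*(3*(-6)) = (-1 + 2*(1089/49))*(-18) = (-1 + 2178/49)*(-18) = (2129/49)*(-18) = -38322/49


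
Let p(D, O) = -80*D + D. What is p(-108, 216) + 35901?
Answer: 44433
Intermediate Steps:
p(D, O) = -79*D
p(-108, 216) + 35901 = -79*(-108) + 35901 = 8532 + 35901 = 44433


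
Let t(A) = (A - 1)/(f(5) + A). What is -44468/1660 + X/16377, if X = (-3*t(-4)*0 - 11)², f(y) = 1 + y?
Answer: -182012894/6796455 ≈ -26.781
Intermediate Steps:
t(A) = (-1 + A)/(6 + A) (t(A) = (A - 1)/((1 + 5) + A) = (-1 + A)/(6 + A))
X = 121 (X = (-3*(-1 - 4)/(6 - 4)*0 - 11)² = (-3*(-5)/2*0 - 11)² = (-3*(-5/2)*0 - 11)² = ((15/2)*0 - 11)² = (0 - 11)² = (-11)² = 121)
-44468/1660 + X/16377 = -44468/1660 + 121/16377 = -44468*1/1660 + 121*(1/16377) = -11117/415 + 121/16377 = -182012894/6796455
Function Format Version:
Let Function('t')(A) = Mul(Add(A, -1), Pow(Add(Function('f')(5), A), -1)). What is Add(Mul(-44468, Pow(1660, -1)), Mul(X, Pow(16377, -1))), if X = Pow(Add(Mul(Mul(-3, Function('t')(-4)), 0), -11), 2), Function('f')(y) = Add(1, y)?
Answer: Rational(-182012894, 6796455) ≈ -26.781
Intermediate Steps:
Function('t')(A) = Mul(Pow(Add(6, A), -1), Add(-1, A)) (Function('t')(A) = Mul(Add(A, -1), Pow(Add(Add(1, 5), A), -1)) = Mul(Add(-1, A), Pow(Add(6, A), -1)) = Mul(Pow(Add(6, A), -1), Add(-1, A)))
X = 121 (X = Pow(Add(Mul(Mul(-3, Mul(Pow(Add(6, -4), -1), Add(-1, -4))), 0), -11), 2) = Pow(Add(Mul(Mul(-3, Mul(Pow(2, -1), -5)), 0), -11), 2) = Pow(Add(Mul(Mul(-3, Mul(Rational(1, 2), -5)), 0), -11), 2) = Pow(Add(Mul(Mul(-3, Rational(-5, 2)), 0), -11), 2) = Pow(Add(Mul(Rational(15, 2), 0), -11), 2) = Pow(Add(0, -11), 2) = Pow(-11, 2) = 121)
Add(Mul(-44468, Pow(1660, -1)), Mul(X, Pow(16377, -1))) = Add(Mul(-44468, Pow(1660, -1)), Mul(121, Pow(16377, -1))) = Add(Mul(-44468, Rational(1, 1660)), Mul(121, Rational(1, 16377))) = Add(Rational(-11117, 415), Rational(121, 16377)) = Rational(-182012894, 6796455)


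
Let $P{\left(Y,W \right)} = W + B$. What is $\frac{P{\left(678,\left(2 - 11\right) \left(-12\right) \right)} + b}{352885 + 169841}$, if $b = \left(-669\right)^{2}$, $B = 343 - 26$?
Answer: $\frac{223993}{261363} \approx 0.85702$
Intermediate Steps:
$B = 317$
$P{\left(Y,W \right)} = 317 + W$ ($P{\left(Y,W \right)} = W + 317 = 317 + W$)
$b = 447561$
$\frac{P{\left(678,\left(2 - 11\right) \left(-12\right) \right)} + b}{352885 + 169841} = \frac{\left(317 + \left(2 - 11\right) \left(-12\right)\right) + 447561}{352885 + 169841} = \frac{\left(317 - -108\right) + 447561}{522726} = \left(\left(317 + 108\right) + 447561\right) \frac{1}{522726} = \left(425 + 447561\right) \frac{1}{522726} = 447986 \cdot \frac{1}{522726} = \frac{223993}{261363}$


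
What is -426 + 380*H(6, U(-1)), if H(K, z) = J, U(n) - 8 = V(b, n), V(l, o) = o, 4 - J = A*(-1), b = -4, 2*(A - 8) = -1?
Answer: 3944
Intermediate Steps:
A = 15/2 (A = 8 + (1/2)*(-1) = 8 - 1/2 = 15/2 ≈ 7.5000)
J = 23/2 (J = 4 - 15*(-1)/2 = 4 - 1*(-15/2) = 4 + 15/2 = 23/2 ≈ 11.500)
U(n) = 8 + n
H(K, z) = 23/2
-426 + 380*H(6, U(-1)) = -426 + 380*(23/2) = -426 + 4370 = 3944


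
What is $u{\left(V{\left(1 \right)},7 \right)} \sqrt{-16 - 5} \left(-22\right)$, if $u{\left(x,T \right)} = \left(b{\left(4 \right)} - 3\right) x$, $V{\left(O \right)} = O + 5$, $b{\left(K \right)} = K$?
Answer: $- 132 i \sqrt{21} \approx - 604.9 i$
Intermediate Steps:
$V{\left(O \right)} = 5 + O$
$u{\left(x,T \right)} = x$ ($u{\left(x,T \right)} = \left(4 - 3\right) x = 1 x = x$)
$u{\left(V{\left(1 \right)},7 \right)} \sqrt{-16 - 5} \left(-22\right) = \left(5 + 1\right) \sqrt{-16 - 5} \left(-22\right) = 6 \sqrt{-21} \left(-22\right) = 6 i \sqrt{21} \left(-22\right) = - 132 i \sqrt{21}$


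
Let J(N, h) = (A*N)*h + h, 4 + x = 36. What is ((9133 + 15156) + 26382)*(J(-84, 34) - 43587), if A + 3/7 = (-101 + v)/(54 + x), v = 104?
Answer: -92445743201/43 ≈ -2.1499e+9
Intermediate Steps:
x = 32 (x = -4 + 36 = 32)
A = -237/602 (A = -3/7 + (-101 + 104)/(54 + 32) = -3/7 + 3/86 = -237/602 ≈ -0.39369)
J(N, h) = h - 237*N*h/602 (J(N, h) = (-237*N/602)*h + h = -237*N*h/602 + h = h - 237*N*h/602)
((9133 + 15156) + 26382)*(J(-84, 34) - 43587) = ((9133 + 15156) + 26382)*((1/602)*34*(602 - 237*(-84)) - 43587) = (24289 + 26382)*((1/602)*34*(602 + 19908) - 43587) = 50671*((1/602)*34*20510 - 43587) = 50671*(49810/43 - 43587) = 50671*(-1824431/43) = -92445743201/43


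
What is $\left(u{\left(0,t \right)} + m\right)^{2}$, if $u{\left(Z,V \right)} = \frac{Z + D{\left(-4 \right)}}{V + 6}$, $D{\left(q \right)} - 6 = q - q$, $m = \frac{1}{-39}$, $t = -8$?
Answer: $\frac{13924}{1521} \approx 9.1545$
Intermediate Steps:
$m = - \frac{1}{39} \approx -0.025641$
$D{\left(q \right)} = 6$ ($D{\left(q \right)} = 6 + \left(q - q\right) = 6 + 0 = 6$)
$u{\left(Z,V \right)} = \frac{6 + Z}{6 + V}$ ($u{\left(Z,V \right)} = \frac{Z + 6}{V + 6} = \frac{6 + Z}{6 + V}$)
$\left(u{\left(0,t \right)} + m\right)^{2} = \left(\frac{6 + 0}{6 - 8} - \frac{1}{39}\right)^{2} = \left(\frac{1}{-2} \cdot 6 - \frac{1}{39}\right)^{2} = \left(\left(- \frac{1}{2}\right) 6 - \frac{1}{39}\right)^{2} = \left(-3 - \frac{1}{39}\right)^{2} = \left(- \frac{118}{39}\right)^{2} = \frac{13924}{1521}$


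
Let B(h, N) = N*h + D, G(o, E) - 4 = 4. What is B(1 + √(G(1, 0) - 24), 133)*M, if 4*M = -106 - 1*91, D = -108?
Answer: -4925/4 - 26201*I ≈ -1231.3 - 26201.0*I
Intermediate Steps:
G(o, E) = 8 (G(o, E) = 4 + 4 = 8)
B(h, N) = -108 + N*h (B(h, N) = N*h - 108 = -108 + N*h)
M = -197/4 (M = (-106 - 1*91)/4 = (-106 - 91)/4 = (¼)*(-197) = -197/4 ≈ -49.250)
B(1 + √(G(1, 0) - 24), 133)*M = (-108 + 133*(1 + √(8 - 24)))*(-197/4) = (-108 + 133*(1 + √(-16)))*(-197/4) = (-108 + 133*(1 + 4*I))*(-197/4) = (-108 + (133 + 532*I))*(-197/4) = (25 + 532*I)*(-197/4) = -4925/4 - 26201*I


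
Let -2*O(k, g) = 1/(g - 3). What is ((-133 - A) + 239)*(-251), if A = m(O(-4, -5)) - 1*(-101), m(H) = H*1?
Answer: -19829/16 ≈ -1239.3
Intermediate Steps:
O(k, g) = -1/(2*(-3 + g)) (O(k, g) = -1/(2*(g - 3)) = -1/(2*(-3 + g)))
m(H) = H
A = 1617/16 (A = -1/(-6 + 2*(-5)) - 1*(-101) = -1/(-6 - 10) + 101 = -1/(-16) + 101 = -1*(-1/16) + 101 = 1/16 + 101 = 1617/16 ≈ 101.06)
((-133 - A) + 239)*(-251) = ((-133 - 1*1617/16) + 239)*(-251) = ((-133 - 1617/16) + 239)*(-251) = (-3745/16 + 239)*(-251) = (79/16)*(-251) = -19829/16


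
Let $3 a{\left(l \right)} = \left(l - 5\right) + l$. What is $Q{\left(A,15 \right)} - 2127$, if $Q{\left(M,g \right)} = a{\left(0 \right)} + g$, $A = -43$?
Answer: $- \frac{6341}{3} \approx -2113.7$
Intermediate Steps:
$a{\left(l \right)} = - \frac{5}{3} + \frac{2 l}{3}$ ($a{\left(l \right)} = \frac{\left(l - 5\right) + l}{3} = \frac{\left(-5 + l\right) + l}{3} = \frac{-5 + 2 l}{3} = - \frac{5}{3} + \frac{2 l}{3}$)
$Q{\left(M,g \right)} = - \frac{5}{3} + g$ ($Q{\left(M,g \right)} = \left(- \frac{5}{3} + \frac{2}{3} \cdot 0\right) + g = \left(- \frac{5}{3} + 0\right) + g = - \frac{5}{3} + g$)
$Q{\left(A,15 \right)} - 2127 = \left(- \frac{5}{3} + 15\right) - 2127 = \frac{40}{3} - 2127 = - \frac{6341}{3}$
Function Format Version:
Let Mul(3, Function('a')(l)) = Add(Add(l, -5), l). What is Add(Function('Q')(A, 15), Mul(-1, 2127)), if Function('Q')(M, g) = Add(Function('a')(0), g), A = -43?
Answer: Rational(-6341, 3) ≈ -2113.7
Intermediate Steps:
Function('a')(l) = Add(Rational(-5, 3), Mul(Rational(2, 3), l)) (Function('a')(l) = Mul(Rational(1, 3), Add(Add(l, -5), l)) = Mul(Rational(1, 3), Add(Add(-5, l), l)) = Mul(Rational(1, 3), Add(-5, Mul(2, l))) = Add(Rational(-5, 3), Mul(Rational(2, 3), l)))
Function('Q')(M, g) = Add(Rational(-5, 3), g) (Function('Q')(M, g) = Add(Add(Rational(-5, 3), Mul(Rational(2, 3), 0)), g) = Add(Add(Rational(-5, 3), 0), g) = Add(Rational(-5, 3), g))
Add(Function('Q')(A, 15), Mul(-1, 2127)) = Add(Add(Rational(-5, 3), 15), Mul(-1, 2127)) = Add(Rational(40, 3), -2127) = Rational(-6341, 3)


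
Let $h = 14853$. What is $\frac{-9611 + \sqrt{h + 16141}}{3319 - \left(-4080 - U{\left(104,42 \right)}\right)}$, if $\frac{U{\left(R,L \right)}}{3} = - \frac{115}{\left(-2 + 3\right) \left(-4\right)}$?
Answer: $- \frac{38444}{29941} + \frac{4 \sqrt{30994}}{29941} \approx -1.2605$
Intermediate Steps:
$U{\left(R,L \right)} = \frac{345}{4}$ ($U{\left(R,L \right)} = 3 \left(- \frac{115}{\left(-2 + 3\right) \left(-4\right)}\right) = 3 \left(- \frac{115}{1 \left(-4\right)}\right) = 3 \left(- \frac{115}{-4}\right) = 3 \left(\left(-115\right) \left(- \frac{1}{4}\right)\right) = 3 \cdot \frac{115}{4} = \frac{345}{4}$)
$\frac{-9611 + \sqrt{h + 16141}}{3319 - \left(-4080 - U{\left(104,42 \right)}\right)} = \frac{-9611 + \sqrt{14853 + 16141}}{3319 + \left(\left(\frac{345}{4} + 4677\right) - 597\right)} = \frac{-9611 + \sqrt{30994}}{3319 + \left(\frac{19053}{4} - 597\right)} = \frac{-9611 + \sqrt{30994}}{3319 + \frac{16665}{4}} = \frac{-9611 + \sqrt{30994}}{\frac{29941}{4}} = \left(-9611 + \sqrt{30994}\right) \frac{4}{29941} = - \frac{38444}{29941} + \frac{4 \sqrt{30994}}{29941}$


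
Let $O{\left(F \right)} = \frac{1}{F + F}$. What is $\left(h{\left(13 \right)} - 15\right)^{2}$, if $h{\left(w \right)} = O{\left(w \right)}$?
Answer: $\frac{151321}{676} \approx 223.85$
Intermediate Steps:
$O{\left(F \right)} = \frac{1}{2 F}$
$h{\left(w \right)} = \frac{1}{2 w}$
$\left(h{\left(13 \right)} - 15\right)^{2} = \left(\frac{1}{2 \cdot 13} - 15\right)^{2} = \left(\frac{1}{2} \cdot \frac{1}{13} - 15\right)^{2} = \left(\frac{1}{26} - 15\right)^{2} = \left(- \frac{389}{26}\right)^{2} = \frac{151321}{676}$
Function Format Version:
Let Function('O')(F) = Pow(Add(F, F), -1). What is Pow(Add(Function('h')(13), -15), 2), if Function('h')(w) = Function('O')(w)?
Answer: Rational(151321, 676) ≈ 223.85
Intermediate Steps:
Function('O')(F) = Mul(Rational(1, 2), Pow(F, -1)) (Function('O')(F) = Pow(Mul(2, F), -1) = Mul(Rational(1, 2), Pow(F, -1)))
Function('h')(w) = Mul(Rational(1, 2), Pow(w, -1))
Pow(Add(Function('h')(13), -15), 2) = Pow(Add(Mul(Rational(1, 2), Pow(13, -1)), -15), 2) = Pow(Add(Mul(Rational(1, 2), Rational(1, 13)), -15), 2) = Pow(Add(Rational(1, 26), -15), 2) = Pow(Rational(-389, 26), 2) = Rational(151321, 676)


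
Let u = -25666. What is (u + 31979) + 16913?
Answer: 23226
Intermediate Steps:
(u + 31979) + 16913 = (-25666 + 31979) + 16913 = 6313 + 16913 = 23226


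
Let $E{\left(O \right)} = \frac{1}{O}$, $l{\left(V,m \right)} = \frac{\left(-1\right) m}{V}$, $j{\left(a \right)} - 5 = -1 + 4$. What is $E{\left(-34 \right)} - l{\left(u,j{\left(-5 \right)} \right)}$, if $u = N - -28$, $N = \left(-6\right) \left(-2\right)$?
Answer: $\frac{29}{170} \approx 0.17059$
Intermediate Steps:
$j{\left(a \right)} = 8$ ($j{\left(a \right)} = 5 + \left(-1 + 4\right) = 5 + 3 = 8$)
$N = 12$
$u = 40$ ($u = 12 - -28 = 12 + 28 = 40$)
$l{\left(V,m \right)} = - \frac{m}{V}$
$E{\left(-34 \right)} - l{\left(u,j{\left(-5 \right)} \right)} = \frac{1}{-34} - \left(-1\right) 8 \cdot \frac{1}{40} = - \frac{1}{34} - \left(-1\right) 8 \cdot \frac{1}{40} = - \frac{1}{34} - - \frac{1}{5} = - \frac{1}{34} + \frac{1}{5} = \frac{29}{170}$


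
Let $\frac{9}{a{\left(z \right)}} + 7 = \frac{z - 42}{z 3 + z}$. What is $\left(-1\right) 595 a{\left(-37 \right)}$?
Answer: $\frac{264180}{319} \approx 828.15$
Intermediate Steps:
$a{\left(z \right)} = \frac{9}{-7 + \frac{-42 + z}{4 z}}$ ($a{\left(z \right)} = \frac{9}{-7 + \frac{z - 42}{z 3 + z}} = \frac{9}{-7 + \frac{-42 + z}{3 z + z}} = \frac{9}{-7 + \frac{-42 + z}{4 z}}$)
$\left(-1\right) 595 a{\left(-37 \right)} = \left(-1\right) 595 \left(\left(-12\right) \left(-37\right) \frac{1}{14 + 9 \left(-37\right)}\right) = - 595 \left(\left(-12\right) \left(-37\right) \frac{1}{14 - 333}\right) = - 595 \left(\left(-12\right) \left(-37\right) \frac{1}{-319}\right) = - 595 \left(\left(-12\right) \left(-37\right) \left(- \frac{1}{319}\right)\right) = \left(-595\right) \left(- \frac{444}{319}\right) = \frac{264180}{319}$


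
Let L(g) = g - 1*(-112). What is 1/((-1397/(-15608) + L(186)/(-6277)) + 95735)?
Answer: 97971416/9379297628545 ≈ 1.0445e-5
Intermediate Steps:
L(g) = 112 + g (L(g) = g + 112 = 112 + g)
1/((-1397/(-15608) + L(186)/(-6277)) + 95735) = 1/((-1397/(-15608) + (112 + 186)/(-6277)) + 95735) = 1/((-1397*(-1/15608) + 298*(-1/6277)) + 95735) = 1/((1397/15608 - 298/6277) + 95735) = 1/(4117785/97971416 + 95735) = 1/(9379297628545/97971416) = 97971416/9379297628545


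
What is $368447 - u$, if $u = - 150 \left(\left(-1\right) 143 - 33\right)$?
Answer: $342047$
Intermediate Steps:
$u = 26400$ ($u = - 150 \left(-143 - 33\right) = \left(-150\right) \left(-176\right) = 26400$)
$368447 - u = 368447 - 26400 = 342047$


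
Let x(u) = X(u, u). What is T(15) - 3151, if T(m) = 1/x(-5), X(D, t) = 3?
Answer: -9452/3 ≈ -3150.7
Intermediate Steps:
x(u) = 3
T(m) = ⅓ (T(m) = 1/3 = ⅓)
T(15) - 3151 = ⅓ - 3151 = -9452/3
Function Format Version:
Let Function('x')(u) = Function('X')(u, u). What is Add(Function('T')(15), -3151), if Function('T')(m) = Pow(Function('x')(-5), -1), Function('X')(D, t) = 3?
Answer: Rational(-9452, 3) ≈ -3150.7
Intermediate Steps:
Function('x')(u) = 3
Function('T')(m) = Rational(1, 3) (Function('T')(m) = Pow(3, -1) = Rational(1, 3))
Add(Function('T')(15), -3151) = Add(Rational(1, 3), -3151) = Rational(-9452, 3)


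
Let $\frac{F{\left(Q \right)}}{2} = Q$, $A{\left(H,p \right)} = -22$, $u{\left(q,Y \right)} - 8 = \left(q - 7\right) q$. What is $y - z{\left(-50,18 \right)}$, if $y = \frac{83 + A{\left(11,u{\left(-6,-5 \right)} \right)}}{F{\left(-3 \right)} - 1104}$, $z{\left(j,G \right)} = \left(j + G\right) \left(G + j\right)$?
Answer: $- \frac{1136701}{1110} \approx -1024.1$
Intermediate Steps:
$u{\left(q,Y \right)} = 8 + q \left(-7 + q\right)$ ($u{\left(q,Y \right)} = 8 + \left(q - 7\right) q = 8 + \left(-7 + q\right) q = 8 + q \left(-7 + q\right)$)
$F{\left(Q \right)} = 2 Q$
$z{\left(j,G \right)} = \left(G + j\right)^{2}$ ($z{\left(j,G \right)} = \left(G + j\right) \left(G + j\right) = \left(G + j\right)^{2}$)
$y = - \frac{61}{1110}$ ($y = \frac{83 - 22}{2 \left(-3\right) - 1104} = \frac{61}{-6 - 1104} = \frac{61}{-1110} = 61 \left(- \frac{1}{1110}\right) = - \frac{61}{1110} \approx -0.054955$)
$y - z{\left(-50,18 \right)} = - \frac{61}{1110} - \left(18 - 50\right)^{2} = - \frac{61}{1110} - \left(-32\right)^{2} = - \frac{61}{1110} - 1024 = - \frac{1136701}{1110}$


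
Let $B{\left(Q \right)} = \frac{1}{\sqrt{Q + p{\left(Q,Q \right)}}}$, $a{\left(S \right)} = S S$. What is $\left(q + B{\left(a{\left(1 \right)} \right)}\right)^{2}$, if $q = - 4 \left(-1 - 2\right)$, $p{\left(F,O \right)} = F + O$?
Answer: $\frac{\left(36 + \sqrt{3}\right)^{2}}{9} \approx 158.19$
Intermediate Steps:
$a{\left(S \right)} = S^{2}$
$B{\left(Q \right)} = \frac{\sqrt{3}}{3 \sqrt{Q}}$ ($B{\left(Q \right)} = \frac{1}{\sqrt{Q + \left(Q + Q\right)}} = \frac{1}{\sqrt{Q + 2 Q}} = \frac{1}{\sqrt{3 Q}} = \frac{1}{\sqrt{3} \sqrt{Q}} = \frac{\sqrt{3}}{3 \sqrt{Q}}$)
$q = 12$ ($q = \left(-4\right) \left(-3\right) = 12$)
$\left(q + B{\left(a{\left(1 \right)} \right)}\right)^{2} = \left(12 + \frac{\sqrt{3}}{3 \cdot 1}\right)^{2} = \left(12 + \frac{1}{3} \sqrt{3} \cdot 1\right)^{2} = \left(12 + \frac{\sqrt{3}}{3}\right)^{2}$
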